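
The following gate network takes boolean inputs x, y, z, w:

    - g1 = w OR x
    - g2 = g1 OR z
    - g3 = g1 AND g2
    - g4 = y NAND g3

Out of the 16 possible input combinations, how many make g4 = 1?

g4 = y NAND g3 must be 1, so at least one of y, g3 is 0.
Enumerating the 16 input combinations, 10 give g4 = 1 and 6 give g4 = 0.

10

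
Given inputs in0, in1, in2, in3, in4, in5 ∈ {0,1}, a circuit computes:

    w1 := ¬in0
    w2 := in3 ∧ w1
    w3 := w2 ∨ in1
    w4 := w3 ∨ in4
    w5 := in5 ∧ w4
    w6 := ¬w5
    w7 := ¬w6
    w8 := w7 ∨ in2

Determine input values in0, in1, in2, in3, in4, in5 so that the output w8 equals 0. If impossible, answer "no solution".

w8 = w7 ∨ in2 must be 0, so both w7 = 0 and in2 = 0.
w7 = ¬w6 must be 0, so w6 = 1.
Check with in0=0 in1=0 in2=0 in3=1 in4=0 in5=0:
w1 = ¬in0 = ¬0 = 1
w2 = in3 ∧ w1 = 1 ∧ 1 = 1
w3 = w2 ∨ in1 = 1 ∨ 0 = 1
w4 = w3 ∨ in4 = 1 ∨ 0 = 1
w5 = in5 ∧ w4 = 0 ∧ 1 = 0
w6 = ¬w5 = ¬0 = 1
w7 = ¬w6 = ¬1 = 0
w8 = w7 ∨ in2 = 0 ∨ 0 = 0
So w8 = 0 as required.

in0=0 in1=0 in2=0 in3=1 in4=0 in5=0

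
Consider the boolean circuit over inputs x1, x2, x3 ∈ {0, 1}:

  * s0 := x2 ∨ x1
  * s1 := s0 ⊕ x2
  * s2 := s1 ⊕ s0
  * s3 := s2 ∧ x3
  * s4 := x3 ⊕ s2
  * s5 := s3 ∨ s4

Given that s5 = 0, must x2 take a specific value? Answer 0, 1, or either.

s5 = s3 ∨ s4 must be 0, so both s3 = 0 and s4 = 0.
Every assignment with s5 = 0 has x2 = 0; there are 2 such assignment(s).
  x1=0, x2=0, x3=0
  x1=1, x2=0, x3=0

0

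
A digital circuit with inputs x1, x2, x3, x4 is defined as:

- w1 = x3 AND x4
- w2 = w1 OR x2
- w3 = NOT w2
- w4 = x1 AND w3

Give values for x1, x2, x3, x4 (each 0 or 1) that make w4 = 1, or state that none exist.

x1=1, x2=0, x3=1, x4=0

Check with x1=1, x2=0, x3=1, x4=0:
w1 = x3 AND x4 = 1 AND 0 = 0
w2 = w1 OR x2 = 0 OR 0 = 0
w3 = NOT w2 = NOT 0 = 1
w4 = x1 AND w3 = 1 AND 1 = 1
So w4 = 1 as required.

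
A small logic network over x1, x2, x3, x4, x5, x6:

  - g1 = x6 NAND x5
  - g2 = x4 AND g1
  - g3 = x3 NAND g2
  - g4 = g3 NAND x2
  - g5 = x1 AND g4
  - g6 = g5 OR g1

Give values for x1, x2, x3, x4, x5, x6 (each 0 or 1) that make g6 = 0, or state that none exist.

g6 = g5 OR g1 must be 0, so both g5 = 0 and g1 = 0.
Check with x1=0 x2=0 x3=1 x4=1 x5=1 x6=1:
g1 = x6 NAND x5 = 1 NAND 1 = 0
g2 = x4 AND g1 = 1 AND 0 = 0
g3 = x3 NAND g2 = 1 NAND 0 = 1
g4 = g3 NAND x2 = 1 NAND 0 = 1
g5 = x1 AND g4 = 0 AND 1 = 0
g6 = g5 OR g1 = 0 OR 0 = 0
So g6 = 0 as required.

x1=0 x2=0 x3=1 x4=1 x5=1 x6=1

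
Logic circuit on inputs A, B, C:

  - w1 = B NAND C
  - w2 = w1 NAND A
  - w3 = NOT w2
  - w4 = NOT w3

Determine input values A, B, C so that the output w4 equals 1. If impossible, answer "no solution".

w4 = NOT w3 must be 1, so w3 = 0.
w3 = NOT w2 must be 0, so w2 = 1.
w2 = w1 NAND A must be 1, so at least one of w1, A is 0.
Check with A=0, B=0, C=1:
w1 = B NAND C = 0 NAND 1 = 1
w2 = w1 NAND A = 1 NAND 0 = 1
w3 = NOT w2 = NOT 1 = 0
w4 = NOT w3 = NOT 0 = 1
So w4 = 1 as required.

A=0, B=0, C=1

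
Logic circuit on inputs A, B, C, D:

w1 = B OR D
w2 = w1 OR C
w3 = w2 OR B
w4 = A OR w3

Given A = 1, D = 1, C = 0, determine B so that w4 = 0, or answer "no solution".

no solution exists

With A = 1, D = 1, C = 0 fixed, none of the 2 settings of B give w4 = 0.
For example, with B=1:
w1 = B OR D = 1 OR 1 = 1
w2 = w1 OR C = 1 OR 0 = 1
w3 = w2 OR B = 1 OR 1 = 1
w4 = A OR w3 = 1 OR 1 = 1
giving w4 = 1 ≠ 0.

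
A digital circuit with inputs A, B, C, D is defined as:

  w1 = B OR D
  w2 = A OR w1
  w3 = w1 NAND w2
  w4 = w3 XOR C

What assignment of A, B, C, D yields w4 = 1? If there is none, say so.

Check with A=0, B=0, C=0, D=0:
w1 = B OR D = 0 OR 0 = 0
w2 = A OR w1 = 0 OR 0 = 0
w3 = w1 NAND w2 = 0 NAND 0 = 1
w4 = w3 XOR C = 1 XOR 0 = 1
So w4 = 1 as required.

A=0, B=0, C=0, D=0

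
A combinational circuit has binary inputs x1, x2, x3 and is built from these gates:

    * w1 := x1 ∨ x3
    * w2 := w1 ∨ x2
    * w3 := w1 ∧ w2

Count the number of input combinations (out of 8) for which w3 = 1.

w3 = w1 ∧ w2 must be 1, so both w1 = 1 and w2 = 1.
w1 = x1 ∨ x3 must be 1, so at least one of x1, x3 is 1.
w2 = w1 ∨ x2 must be 1, so at least one of w1, x2 is 1.
Satisfying assignments:
  x1=0, x2=0, x3=1
  x1=0, x2=1, x3=1
  x1=1, x2=0, x3=0
  x1=1, x2=0, x3=1
  x1=1, x2=1, x3=0
  x1=1, x2=1, x3=1

6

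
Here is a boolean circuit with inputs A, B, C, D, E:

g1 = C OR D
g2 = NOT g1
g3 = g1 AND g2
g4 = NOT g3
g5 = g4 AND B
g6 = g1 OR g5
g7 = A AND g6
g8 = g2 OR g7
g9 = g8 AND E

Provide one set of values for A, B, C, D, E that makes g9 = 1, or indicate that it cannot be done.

A=1, B=1, C=0, D=0, E=1

g9 = g8 AND E must be 1, so both g8 = 1 and E = 1.
Check with A=1, B=1, C=0, D=0, E=1:
g1 = C OR D = 0 OR 0 = 0
g2 = NOT g1 = NOT 0 = 1
g3 = g1 AND g2 = 0 AND 1 = 0
g4 = NOT g3 = NOT 0 = 1
g5 = g4 AND B = 1 AND 1 = 1
g6 = g1 OR g5 = 0 OR 1 = 1
g7 = A AND g6 = 1 AND 1 = 1
g8 = g2 OR g7 = 1 OR 1 = 1
g9 = g8 AND E = 1 AND 1 = 1
So g9 = 1 as required.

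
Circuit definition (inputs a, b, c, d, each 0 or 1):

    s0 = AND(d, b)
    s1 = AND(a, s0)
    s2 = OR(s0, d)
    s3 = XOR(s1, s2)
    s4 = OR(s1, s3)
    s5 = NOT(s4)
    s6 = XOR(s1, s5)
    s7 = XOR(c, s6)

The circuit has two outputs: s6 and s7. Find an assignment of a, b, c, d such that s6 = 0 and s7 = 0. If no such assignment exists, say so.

Check with a=0, b=0, c=0, d=1:
s0 = AND(d, b) = AND(1, 0) = 0
s1 = AND(a, s0) = AND(0, 0) = 0
s2 = OR(s0, d) = OR(0, 1) = 1
s3 = XOR(s1, s2) = XOR(0, 1) = 1
s4 = OR(s1, s3) = OR(0, 1) = 1
s5 = NOT(s4) = NOT 1 = 0
s6 = XOR(s1, s5) = XOR(0, 0) = 0
s7 = XOR(c, s6) = XOR(0, 0) = 0
So s6 = 0 and s7 = 0.

a=0, b=0, c=0, d=1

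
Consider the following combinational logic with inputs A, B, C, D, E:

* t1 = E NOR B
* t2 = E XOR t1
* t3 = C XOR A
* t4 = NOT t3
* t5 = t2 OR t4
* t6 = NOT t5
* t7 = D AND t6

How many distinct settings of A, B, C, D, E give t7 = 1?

2

t7 = D AND t6 must be 1, so both D = 1 and t6 = 1.
t6 = NOT t5 must be 1, so t5 = 0.
t5 = t2 OR t4 must be 0, so both t2 = 0 and t4 = 0.
Enumerating the 32 input combinations, 2 give t7 = 1 and 30 give t7 = 0.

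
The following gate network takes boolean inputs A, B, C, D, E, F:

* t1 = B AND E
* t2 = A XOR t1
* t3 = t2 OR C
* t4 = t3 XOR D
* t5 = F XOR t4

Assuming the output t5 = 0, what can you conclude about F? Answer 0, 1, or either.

either

Both values of F occur among assignments with t5 = 0:
  F=0: A=0, B=0, C=0, D=0, E=0, F=0
  F=1: A=0, B=0, C=0, D=1, E=0, F=1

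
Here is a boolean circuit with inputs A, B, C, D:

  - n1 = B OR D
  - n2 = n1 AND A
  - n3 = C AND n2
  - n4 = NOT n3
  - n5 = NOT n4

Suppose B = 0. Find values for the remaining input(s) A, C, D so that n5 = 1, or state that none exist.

A=1 C=1 D=1

n5 = NOT n4 must be 1, so n4 = 0.
Check with B = 0 and A=1, C=1, D=1:
n1 = B OR D = 0 OR 1 = 1
n2 = n1 AND A = 1 AND 1 = 1
n3 = C AND n2 = 1 AND 1 = 1
n4 = NOT n3 = NOT 1 = 0
n5 = NOT n4 = NOT 0 = 1
So n5 = 1.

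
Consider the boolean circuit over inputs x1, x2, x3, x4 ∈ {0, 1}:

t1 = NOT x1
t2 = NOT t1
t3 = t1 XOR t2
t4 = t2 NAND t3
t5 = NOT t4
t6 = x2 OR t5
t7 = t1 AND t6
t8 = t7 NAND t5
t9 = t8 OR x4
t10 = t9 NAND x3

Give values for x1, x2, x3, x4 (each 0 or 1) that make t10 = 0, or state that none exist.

x1=0, x2=1, x3=1, x4=1

Check with x1=0, x2=1, x3=1, x4=1:
t1 = NOT x1 = NOT 0 = 1
t2 = NOT t1 = NOT 1 = 0
t3 = t1 XOR t2 = 1 XOR 0 = 1
t4 = t2 NAND t3 = 0 NAND 1 = 1
t5 = NOT t4 = NOT 1 = 0
t6 = x2 OR t5 = 1 OR 0 = 1
t7 = t1 AND t6 = 1 AND 1 = 1
t8 = t7 NAND t5 = 1 NAND 0 = 1
t9 = t8 OR x4 = 1 OR 1 = 1
t10 = t9 NAND x3 = 1 NAND 1 = 0
So t10 = 0 as required.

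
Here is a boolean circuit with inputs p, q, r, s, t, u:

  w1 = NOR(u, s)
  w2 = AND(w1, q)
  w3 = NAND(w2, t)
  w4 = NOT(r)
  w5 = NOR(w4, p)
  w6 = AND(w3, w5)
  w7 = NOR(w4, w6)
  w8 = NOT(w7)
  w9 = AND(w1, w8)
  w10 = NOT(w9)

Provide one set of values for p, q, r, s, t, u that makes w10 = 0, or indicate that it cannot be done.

w10 = NOT(w9) must be 0, so w9 = 1.
Check with p=0 q=1 r=1 s=0 t=0 u=0:
w1 = NOR(u, s) = NOR(0, 0) = 1
w2 = AND(w1, q) = AND(1, 1) = 1
w3 = NAND(w2, t) = NAND(1, 0) = 1
w4 = NOT(r) = NOT 1 = 0
w5 = NOR(w4, p) = NOR(0, 0) = 1
w6 = AND(w3, w5) = AND(1, 1) = 1
w7 = NOR(w4, w6) = NOR(0, 1) = 0
w8 = NOT(w7) = NOT 0 = 1
w9 = AND(w1, w8) = AND(1, 1) = 1
w10 = NOT(w9) = NOT 1 = 0
So w10 = 0 as required.

p=0 q=1 r=1 s=0 t=0 u=0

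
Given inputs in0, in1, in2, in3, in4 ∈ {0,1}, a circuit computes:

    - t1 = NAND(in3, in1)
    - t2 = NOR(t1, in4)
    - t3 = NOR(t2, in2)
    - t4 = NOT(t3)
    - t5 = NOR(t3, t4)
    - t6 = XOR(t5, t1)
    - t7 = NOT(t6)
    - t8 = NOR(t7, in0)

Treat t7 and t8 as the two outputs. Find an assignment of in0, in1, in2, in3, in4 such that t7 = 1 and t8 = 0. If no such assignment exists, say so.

in0=0 in1=1 in2=1 in3=1 in4=0

Check with in0=0 in1=1 in2=1 in3=1 in4=0:
t1 = NAND(in3, in1) = NAND(1, 1) = 0
t2 = NOR(t1, in4) = NOR(0, 0) = 1
t3 = NOR(t2, in2) = NOR(1, 1) = 0
t4 = NOT(t3) = NOT 0 = 1
t5 = NOR(t3, t4) = NOR(0, 1) = 0
t6 = XOR(t5, t1) = XOR(0, 0) = 0
t7 = NOT(t6) = NOT 0 = 1
t8 = NOR(t7, in0) = NOR(1, 0) = 0
So t7 = 1 and t8 = 0.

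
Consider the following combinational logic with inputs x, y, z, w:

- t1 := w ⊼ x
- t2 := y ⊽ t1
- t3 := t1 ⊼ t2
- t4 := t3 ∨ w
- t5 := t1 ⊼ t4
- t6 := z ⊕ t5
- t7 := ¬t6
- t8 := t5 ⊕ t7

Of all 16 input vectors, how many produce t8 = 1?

8

t8 = t5 ⊕ t7 must be 1, so t5 and t7 differ.
Enumerating the 16 input combinations, 8 give t8 = 1 and 8 give t8 = 0.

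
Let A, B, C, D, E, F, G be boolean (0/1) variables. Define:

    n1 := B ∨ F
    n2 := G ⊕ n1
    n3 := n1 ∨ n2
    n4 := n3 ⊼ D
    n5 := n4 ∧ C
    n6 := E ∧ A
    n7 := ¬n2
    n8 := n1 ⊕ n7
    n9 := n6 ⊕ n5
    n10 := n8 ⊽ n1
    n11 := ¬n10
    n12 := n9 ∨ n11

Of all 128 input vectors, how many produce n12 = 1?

n12 = n9 ∨ n11 must be 1, so at least one of n9, n11 is 1.
Enumerating the 128 input combinations, 118 give n12 = 1 and 10 give n12 = 0.

118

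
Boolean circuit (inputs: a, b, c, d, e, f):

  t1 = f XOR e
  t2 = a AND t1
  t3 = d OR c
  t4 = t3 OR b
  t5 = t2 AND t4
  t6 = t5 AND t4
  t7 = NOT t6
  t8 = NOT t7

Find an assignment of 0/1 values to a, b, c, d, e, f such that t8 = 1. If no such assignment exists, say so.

a=1, b=1, c=1, d=0, e=0, f=1

t8 = NOT t7 must be 1, so t7 = 0.
Check with a=1, b=1, c=1, d=0, e=0, f=1:
t1 = f XOR e = 1 XOR 0 = 1
t2 = a AND t1 = 1 AND 1 = 1
t3 = d OR c = 0 OR 1 = 1
t4 = t3 OR b = 1 OR 1 = 1
t5 = t2 AND t4 = 1 AND 1 = 1
t6 = t5 AND t4 = 1 AND 1 = 1
t7 = NOT t6 = NOT 1 = 0
t8 = NOT t7 = NOT 0 = 1
So t8 = 1 as required.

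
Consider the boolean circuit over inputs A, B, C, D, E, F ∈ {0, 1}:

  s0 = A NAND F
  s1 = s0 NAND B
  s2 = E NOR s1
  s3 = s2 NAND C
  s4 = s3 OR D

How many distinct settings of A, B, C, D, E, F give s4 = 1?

s4 = s3 OR D must be 1, so at least one of s3, D is 1.
Enumerating the 64 input combinations, 61 give s4 = 1 and 3 give s4 = 0.

61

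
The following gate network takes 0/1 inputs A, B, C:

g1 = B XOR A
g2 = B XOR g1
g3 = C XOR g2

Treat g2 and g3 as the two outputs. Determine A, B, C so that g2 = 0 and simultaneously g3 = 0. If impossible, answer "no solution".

A=0 B=0 C=0

Check with A=0 B=0 C=0:
g1 = B XOR A = 0 XOR 0 = 0
g2 = B XOR g1 = 0 XOR 0 = 0
g3 = C XOR g2 = 0 XOR 0 = 0
So g2 = 0 and g3 = 0.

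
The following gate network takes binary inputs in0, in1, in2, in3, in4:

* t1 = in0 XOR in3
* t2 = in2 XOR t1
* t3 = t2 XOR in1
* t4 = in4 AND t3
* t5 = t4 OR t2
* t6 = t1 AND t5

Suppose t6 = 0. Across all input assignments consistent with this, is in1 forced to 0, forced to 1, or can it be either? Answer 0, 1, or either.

either

Both values of in1 occur among assignments with t6 = 0:
  in1=0: in0=0, in1=0, in2=0, in3=0, in4=0
  in1=1: in0=0, in1=1, in2=0, in3=0, in4=0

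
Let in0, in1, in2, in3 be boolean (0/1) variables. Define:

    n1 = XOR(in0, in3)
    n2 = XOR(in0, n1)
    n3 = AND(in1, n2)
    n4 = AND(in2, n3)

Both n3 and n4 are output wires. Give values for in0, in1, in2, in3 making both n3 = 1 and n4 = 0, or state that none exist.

Check with in0=1, in1=1, in2=0, in3=1:
n1 = XOR(in0, in3) = XOR(1, 1) = 0
n2 = XOR(in0, n1) = XOR(1, 0) = 1
n3 = AND(in1, n2) = AND(1, 1) = 1
n4 = AND(in2, n3) = AND(0, 1) = 0
So n3 = 1 and n4 = 0.

in0=1, in1=1, in2=0, in3=1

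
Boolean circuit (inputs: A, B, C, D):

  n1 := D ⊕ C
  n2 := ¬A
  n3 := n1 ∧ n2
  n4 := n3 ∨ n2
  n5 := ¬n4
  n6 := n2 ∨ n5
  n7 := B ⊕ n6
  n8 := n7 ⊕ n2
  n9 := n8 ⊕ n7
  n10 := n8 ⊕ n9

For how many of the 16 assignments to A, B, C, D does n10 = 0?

n10 = n8 ⊕ n9 must be 0, so n8 and n9 are equal.
Enumerating the 16 input combinations, 8 give n10 = 0 and 8 give n10 = 1.

8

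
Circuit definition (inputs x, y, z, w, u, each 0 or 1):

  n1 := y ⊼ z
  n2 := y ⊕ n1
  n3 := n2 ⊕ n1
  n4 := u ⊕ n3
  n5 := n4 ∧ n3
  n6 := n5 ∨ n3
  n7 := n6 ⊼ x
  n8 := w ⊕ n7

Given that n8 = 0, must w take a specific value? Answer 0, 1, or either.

Both values of w occur among assignments with n8 = 0:
  w=0: x=1, y=1, z=0, w=0, u=0
  w=1: x=0, y=0, z=0, w=1, u=0

either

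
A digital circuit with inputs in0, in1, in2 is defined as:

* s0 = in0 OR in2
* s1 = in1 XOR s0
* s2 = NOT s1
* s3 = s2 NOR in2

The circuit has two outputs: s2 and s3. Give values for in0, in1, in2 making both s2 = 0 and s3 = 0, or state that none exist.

Check with in0=1 in1=0 in2=1:
s0 = in0 OR in2 = 1 OR 1 = 1
s1 = in1 XOR s0 = 0 XOR 1 = 1
s2 = NOT s1 = NOT 1 = 0
s3 = s2 NOR in2 = 0 NOR 1 = 0
So s2 = 0 and s3 = 0.

in0=1 in1=0 in2=1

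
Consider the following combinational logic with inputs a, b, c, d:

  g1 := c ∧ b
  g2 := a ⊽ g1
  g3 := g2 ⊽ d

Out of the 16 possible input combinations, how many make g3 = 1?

g3 = g2 ⊽ d must be 1, so both g2 = 0 and d = 0.
Satisfying assignments:
  a=0, b=1, c=1, d=0
  a=1, b=0, c=0, d=0
  a=1, b=0, c=1, d=0
  a=1, b=1, c=0, d=0
  a=1, b=1, c=1, d=0

5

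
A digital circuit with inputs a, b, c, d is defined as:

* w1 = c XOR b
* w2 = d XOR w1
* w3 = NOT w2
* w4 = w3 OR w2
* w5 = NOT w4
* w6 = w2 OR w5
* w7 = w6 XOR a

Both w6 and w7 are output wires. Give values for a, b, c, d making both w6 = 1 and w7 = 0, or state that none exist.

a=1, b=0, c=0, d=1

Check with a=1, b=0, c=0, d=1:
w1 = c XOR b = 0 XOR 0 = 0
w2 = d XOR w1 = 1 XOR 0 = 1
w3 = NOT w2 = NOT 1 = 0
w4 = w3 OR w2 = 0 OR 1 = 1
w5 = NOT w4 = NOT 1 = 0
w6 = w2 OR w5 = 1 OR 0 = 1
w7 = w6 XOR a = 1 XOR 1 = 0
So w6 = 1 and w7 = 0.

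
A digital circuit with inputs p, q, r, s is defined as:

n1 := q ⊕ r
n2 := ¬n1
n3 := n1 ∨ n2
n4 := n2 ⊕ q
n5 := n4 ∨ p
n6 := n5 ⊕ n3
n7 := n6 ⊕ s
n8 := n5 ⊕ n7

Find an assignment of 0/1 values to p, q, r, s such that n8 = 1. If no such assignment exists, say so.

n8 = n5 ⊕ n7 must be 1, so n5 and n7 differ.
Check with p=1, q=1, r=0, s=0:
n1 = q ⊕ r = 1 ⊕ 0 = 1
n2 = ¬n1 = ¬1 = 0
n3 = n1 ∨ n2 = 1 ∨ 0 = 1
n4 = n2 ⊕ q = 0 ⊕ 1 = 1
n5 = n4 ∨ p = 1 ∨ 1 = 1
n6 = n5 ⊕ n3 = 1 ⊕ 1 = 0
n7 = n6 ⊕ s = 0 ⊕ 0 = 0
n8 = n5 ⊕ n7 = 1 ⊕ 0 = 1
So n8 = 1 as required.

p=1, q=1, r=0, s=0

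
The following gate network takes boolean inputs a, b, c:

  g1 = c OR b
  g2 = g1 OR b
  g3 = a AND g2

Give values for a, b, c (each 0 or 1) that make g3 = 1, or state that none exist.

a=1, b=1, c=0

Check with a=1, b=1, c=0:
g1 = c OR b = 0 OR 1 = 1
g2 = g1 OR b = 1 OR 1 = 1
g3 = a AND g2 = 1 AND 1 = 1
So g3 = 1 as required.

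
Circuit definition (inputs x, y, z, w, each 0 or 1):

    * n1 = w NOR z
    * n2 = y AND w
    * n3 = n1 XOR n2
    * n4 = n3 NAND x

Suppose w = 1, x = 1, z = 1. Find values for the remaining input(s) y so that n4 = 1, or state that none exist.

y=0

Check with w = 1, x = 1, z = 1 and y=0:
n1 = w NOR z = 1 NOR 1 = 0
n2 = y AND w = 0 AND 1 = 0
n3 = n1 XOR n2 = 0 XOR 0 = 0
n4 = n3 NAND x = 0 NAND 1 = 1
So n4 = 1.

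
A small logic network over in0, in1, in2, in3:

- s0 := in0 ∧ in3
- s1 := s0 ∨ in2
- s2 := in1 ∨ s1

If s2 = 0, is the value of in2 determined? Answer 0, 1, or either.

0

s2 = in1 ∨ s1 must be 0, so both in1 = 0 and s1 = 0.
s1 = s0 ∨ in2 must be 0, so both s0 = 0 and in2 = 0.
Every assignment with s2 = 0 has in2 = 0; there are 3 such assignment(s).
  in0=0, in1=0, in2=0, in3=0
  in0=0, in1=0, in2=0, in3=1
  in0=1, in1=0, in2=0, in3=0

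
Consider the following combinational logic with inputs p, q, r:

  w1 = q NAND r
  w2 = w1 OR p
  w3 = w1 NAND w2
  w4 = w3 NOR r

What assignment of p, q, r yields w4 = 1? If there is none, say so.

p=0, q=0, r=0

Check with p=0, q=0, r=0:
w1 = q NAND r = 0 NAND 0 = 1
w2 = w1 OR p = 1 OR 0 = 1
w3 = w1 NAND w2 = 1 NAND 1 = 0
w4 = w3 NOR r = 0 NOR 0 = 1
So w4 = 1 as required.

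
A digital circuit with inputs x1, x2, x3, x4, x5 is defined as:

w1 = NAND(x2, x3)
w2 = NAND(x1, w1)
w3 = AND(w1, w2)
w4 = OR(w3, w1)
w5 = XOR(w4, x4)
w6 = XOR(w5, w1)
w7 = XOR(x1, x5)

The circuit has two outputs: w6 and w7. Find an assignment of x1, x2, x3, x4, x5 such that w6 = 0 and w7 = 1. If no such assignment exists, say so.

x1=0, x2=0, x3=1, x4=0, x5=1

Check with x1=0, x2=0, x3=1, x4=0, x5=1:
w1 = NAND(x2, x3) = NAND(0, 1) = 1
w2 = NAND(x1, w1) = NAND(0, 1) = 1
w3 = AND(w1, w2) = AND(1, 1) = 1
w4 = OR(w3, w1) = OR(1, 1) = 1
w5 = XOR(w4, x4) = XOR(1, 0) = 1
w6 = XOR(w5, w1) = XOR(1, 1) = 0
w7 = XOR(x1, x5) = XOR(0, 1) = 1
So w6 = 0 and w7 = 1.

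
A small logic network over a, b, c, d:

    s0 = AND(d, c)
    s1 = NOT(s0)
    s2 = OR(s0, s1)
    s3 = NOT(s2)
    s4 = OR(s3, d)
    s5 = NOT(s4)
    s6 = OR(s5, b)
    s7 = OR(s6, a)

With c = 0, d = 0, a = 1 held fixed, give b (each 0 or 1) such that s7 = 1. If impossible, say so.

b=0

Check with c = 0, d = 0, a = 1 and b=0:
s0 = AND(d, c) = AND(0, 0) = 0
s1 = NOT(s0) = NOT 0 = 1
s2 = OR(s0, s1) = OR(0, 1) = 1
s3 = NOT(s2) = NOT 1 = 0
s4 = OR(s3, d) = OR(0, 0) = 0
s5 = NOT(s4) = NOT 0 = 1
s6 = OR(s5, b) = OR(1, 0) = 1
s7 = OR(s6, a) = OR(1, 1) = 1
So s7 = 1.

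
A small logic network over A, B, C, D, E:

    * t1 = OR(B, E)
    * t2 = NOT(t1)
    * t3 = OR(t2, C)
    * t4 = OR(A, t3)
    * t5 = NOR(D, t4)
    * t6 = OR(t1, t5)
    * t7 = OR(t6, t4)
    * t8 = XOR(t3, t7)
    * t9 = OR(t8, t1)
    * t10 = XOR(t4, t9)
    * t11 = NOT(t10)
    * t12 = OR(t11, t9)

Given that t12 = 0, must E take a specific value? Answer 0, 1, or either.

0

t12 = OR(t11, t9) must be 0, so both t11 = 0 and t9 = 0.
t11 = NOT(t10) must be 0, so t10 = 1.
Every assignment with t12 = 0 has E = 0; there are 8 such assignment(s).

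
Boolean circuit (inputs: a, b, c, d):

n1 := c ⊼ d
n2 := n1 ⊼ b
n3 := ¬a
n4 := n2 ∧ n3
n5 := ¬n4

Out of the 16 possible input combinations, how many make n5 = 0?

5

n5 = ¬n4 must be 0, so n4 = 1.
n4 = n2 ∧ n3 must be 1, so both n2 = 1 and n3 = 1.
n2 = n1 ⊼ b must be 1, so at least one of n1, b is 0.
Enumerating the 16 input combinations, 5 give n5 = 0 and 11 give n5 = 1.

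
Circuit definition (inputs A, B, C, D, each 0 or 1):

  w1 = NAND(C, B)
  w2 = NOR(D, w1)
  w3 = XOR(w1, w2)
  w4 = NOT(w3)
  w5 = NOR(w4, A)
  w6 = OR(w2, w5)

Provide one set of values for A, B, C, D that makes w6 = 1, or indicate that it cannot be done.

w6 = OR(w2, w5) must be 1, so at least one of w2, w5 is 1.
Check with A=1, B=1, C=1, D=0:
w1 = NAND(C, B) = NAND(1, 1) = 0
w2 = NOR(D, w1) = NOR(0, 0) = 1
w3 = XOR(w1, w2) = XOR(0, 1) = 1
w4 = NOT(w3) = NOT 1 = 0
w5 = NOR(w4, A) = NOR(0, 1) = 0
w6 = OR(w2, w5) = OR(1, 0) = 1
So w6 = 1 as required.

A=1, B=1, C=1, D=0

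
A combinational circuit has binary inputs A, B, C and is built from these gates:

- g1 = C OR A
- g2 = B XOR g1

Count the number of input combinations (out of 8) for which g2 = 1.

g2 = B XOR g1 must be 1, so B and g1 differ.
Satisfying assignments:
  A=0, B=0, C=1
  A=0, B=1, C=0
  A=1, B=0, C=0
  A=1, B=0, C=1

4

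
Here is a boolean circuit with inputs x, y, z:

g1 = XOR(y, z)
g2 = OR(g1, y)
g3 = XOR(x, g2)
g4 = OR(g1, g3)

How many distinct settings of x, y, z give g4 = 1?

6

g4 = OR(g1, g3) must be 1, so at least one of g1, g3 is 1.
Satisfying assignments:
  x=0, y=0, z=1
  x=0, y=1, z=0
  x=0, y=1, z=1
  x=1, y=0, z=0
  x=1, y=0, z=1
  x=1, y=1, z=0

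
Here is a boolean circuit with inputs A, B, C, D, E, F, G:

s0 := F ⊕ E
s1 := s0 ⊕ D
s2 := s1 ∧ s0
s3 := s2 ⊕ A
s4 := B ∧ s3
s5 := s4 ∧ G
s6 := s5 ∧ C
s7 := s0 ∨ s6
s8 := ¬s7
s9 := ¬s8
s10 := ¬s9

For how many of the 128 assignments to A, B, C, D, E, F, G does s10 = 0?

68

s10 = ¬s9 must be 0, so s9 = 1.
s9 = ¬s8 must be 1, so s8 = 0.
Enumerating the 128 input combinations, 68 give s10 = 0 and 60 give s10 = 1.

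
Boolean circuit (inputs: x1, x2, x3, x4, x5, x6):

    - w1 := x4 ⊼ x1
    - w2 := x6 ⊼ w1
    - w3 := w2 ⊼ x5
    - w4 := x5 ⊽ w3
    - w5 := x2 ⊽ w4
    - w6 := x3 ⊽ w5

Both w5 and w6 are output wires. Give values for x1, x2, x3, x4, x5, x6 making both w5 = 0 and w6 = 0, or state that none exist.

Check with x1=0, x2=1, x3=1, x4=0, x5=0, x6=0:
w1 = x4 ⊼ x1 = 0 ⊼ 0 = 1
w2 = x6 ⊼ w1 = 0 ⊼ 1 = 1
w3 = w2 ⊼ x5 = 1 ⊼ 0 = 1
w4 = x5 ⊽ w3 = 0 ⊽ 1 = 0
w5 = x2 ⊽ w4 = 1 ⊽ 0 = 0
w6 = x3 ⊽ w5 = 1 ⊽ 0 = 0
So w5 = 0 and w6 = 0.

x1=0, x2=1, x3=1, x4=0, x5=0, x6=0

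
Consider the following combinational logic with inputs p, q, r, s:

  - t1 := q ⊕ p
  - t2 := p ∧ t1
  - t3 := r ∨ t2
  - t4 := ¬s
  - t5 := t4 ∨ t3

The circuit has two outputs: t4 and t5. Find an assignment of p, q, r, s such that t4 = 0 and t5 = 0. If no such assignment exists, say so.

p=1 q=1 r=0 s=1

Check with p=1 q=1 r=0 s=1:
t1 = q ⊕ p = 1 ⊕ 1 = 0
t2 = p ∧ t1 = 1 ∧ 0 = 0
t3 = r ∨ t2 = 0 ∨ 0 = 0
t4 = ¬s = ¬1 = 0
t5 = t4 ∨ t3 = 0 ∨ 0 = 0
So t4 = 0 and t5 = 0.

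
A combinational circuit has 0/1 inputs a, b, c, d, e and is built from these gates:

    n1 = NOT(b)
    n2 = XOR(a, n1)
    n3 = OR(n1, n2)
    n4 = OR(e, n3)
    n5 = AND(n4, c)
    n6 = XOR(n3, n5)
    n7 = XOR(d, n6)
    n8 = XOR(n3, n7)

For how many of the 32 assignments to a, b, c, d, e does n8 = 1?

n8 = XOR(n3, n7) must be 1, so n3 and n7 differ.
Enumerating the 32 input combinations, 16 give n8 = 1 and 16 give n8 = 0.

16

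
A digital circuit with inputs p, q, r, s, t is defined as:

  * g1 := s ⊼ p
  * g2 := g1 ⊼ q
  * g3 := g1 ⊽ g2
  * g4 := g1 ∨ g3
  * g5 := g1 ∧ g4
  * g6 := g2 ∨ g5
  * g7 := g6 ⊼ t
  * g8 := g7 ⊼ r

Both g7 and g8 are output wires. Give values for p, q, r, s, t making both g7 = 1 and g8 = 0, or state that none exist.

p=0 q=0 r=1 s=0 t=0

Check with p=0 q=0 r=1 s=0 t=0:
g1 = s ⊼ p = 0 ⊼ 0 = 1
g2 = g1 ⊼ q = 1 ⊼ 0 = 1
g3 = g1 ⊽ g2 = 1 ⊽ 1 = 0
g4 = g1 ∨ g3 = 1 ∨ 0 = 1
g5 = g1 ∧ g4 = 1 ∧ 1 = 1
g6 = g2 ∨ g5 = 1 ∨ 1 = 1
g7 = g6 ⊼ t = 1 ⊼ 0 = 1
g8 = g7 ⊼ r = 1 ⊼ 1 = 0
So g7 = 1 and g8 = 0.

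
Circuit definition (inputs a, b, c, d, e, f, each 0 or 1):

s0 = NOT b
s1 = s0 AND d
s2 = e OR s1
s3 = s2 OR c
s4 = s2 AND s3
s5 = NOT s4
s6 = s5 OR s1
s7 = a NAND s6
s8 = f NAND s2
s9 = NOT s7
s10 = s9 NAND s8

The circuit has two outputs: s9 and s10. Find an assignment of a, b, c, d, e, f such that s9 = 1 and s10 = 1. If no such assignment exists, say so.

a=1, b=0, c=0, d=1, e=1, f=1

Check with a=1, b=0, c=0, d=1, e=1, f=1:
s0 = NOT b = NOT 0 = 1
s1 = s0 AND d = 1 AND 1 = 1
s2 = e OR s1 = 1 OR 1 = 1
s3 = s2 OR c = 1 OR 0 = 1
s4 = s2 AND s3 = 1 AND 1 = 1
s5 = NOT s4 = NOT 1 = 0
s6 = s5 OR s1 = 0 OR 1 = 1
s7 = a NAND s6 = 1 NAND 1 = 0
s8 = f NAND s2 = 1 NAND 1 = 0
s9 = NOT s7 = NOT 0 = 1
s10 = s9 NAND s8 = 1 NAND 0 = 1
So s9 = 1 and s10 = 1.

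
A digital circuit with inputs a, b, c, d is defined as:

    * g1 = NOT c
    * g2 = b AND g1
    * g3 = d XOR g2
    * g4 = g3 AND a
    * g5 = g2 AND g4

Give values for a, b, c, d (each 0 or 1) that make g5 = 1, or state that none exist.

a=1 b=1 c=0 d=0

Check with a=1 b=1 c=0 d=0:
g1 = NOT c = NOT 0 = 1
g2 = b AND g1 = 1 AND 1 = 1
g3 = d XOR g2 = 0 XOR 1 = 1
g4 = g3 AND a = 1 AND 1 = 1
g5 = g2 AND g4 = 1 AND 1 = 1
So g5 = 1 as required.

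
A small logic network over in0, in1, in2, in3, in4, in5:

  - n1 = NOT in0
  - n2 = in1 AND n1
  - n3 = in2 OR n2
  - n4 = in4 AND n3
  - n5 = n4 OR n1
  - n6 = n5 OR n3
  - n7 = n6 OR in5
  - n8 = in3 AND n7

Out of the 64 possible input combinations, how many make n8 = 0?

n8 = in3 AND n7 must be 0, so at least one of in3, n7 is 0.
Enumerating the 64 input combinations, 36 give n8 = 0 and 28 give n8 = 1.

36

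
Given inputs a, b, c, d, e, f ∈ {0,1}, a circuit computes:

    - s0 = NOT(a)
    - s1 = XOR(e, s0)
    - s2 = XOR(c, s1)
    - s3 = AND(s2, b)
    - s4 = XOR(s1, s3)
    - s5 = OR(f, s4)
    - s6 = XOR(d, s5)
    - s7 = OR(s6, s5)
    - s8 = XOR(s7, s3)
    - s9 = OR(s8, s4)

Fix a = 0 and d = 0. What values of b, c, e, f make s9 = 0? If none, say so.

b=1 c=0 e=1 f=0

s9 = OR(s8, s4) must be 0, so both s8 = 0 and s4 = 0.
s8 = XOR(s7, s3) must be 0, so s7 and s3 are equal.
Check with a = 0 and d = 0 and b=1, c=0, e=1, f=0:
s0 = NOT(a) = NOT 0 = 1
s1 = XOR(e, s0) = XOR(1, 1) = 0
s2 = XOR(c, s1) = XOR(0, 0) = 0
s3 = AND(s2, b) = AND(0, 1) = 0
s4 = XOR(s1, s3) = XOR(0, 0) = 0
s5 = OR(f, s4) = OR(0, 0) = 0
s6 = XOR(d, s5) = XOR(0, 0) = 0
s7 = OR(s6, s5) = OR(0, 0) = 0
s8 = XOR(s7, s3) = XOR(0, 0) = 0
s9 = OR(s8, s4) = OR(0, 0) = 0
So s9 = 0.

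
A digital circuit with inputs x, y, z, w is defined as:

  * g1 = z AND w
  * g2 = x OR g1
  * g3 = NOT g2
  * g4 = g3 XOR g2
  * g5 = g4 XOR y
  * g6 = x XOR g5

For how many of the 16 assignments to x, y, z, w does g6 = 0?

8

g6 = x XOR g5 must be 0, so x and g5 are equal.
Enumerating the 16 input combinations, 8 give g6 = 0 and 8 give g6 = 1.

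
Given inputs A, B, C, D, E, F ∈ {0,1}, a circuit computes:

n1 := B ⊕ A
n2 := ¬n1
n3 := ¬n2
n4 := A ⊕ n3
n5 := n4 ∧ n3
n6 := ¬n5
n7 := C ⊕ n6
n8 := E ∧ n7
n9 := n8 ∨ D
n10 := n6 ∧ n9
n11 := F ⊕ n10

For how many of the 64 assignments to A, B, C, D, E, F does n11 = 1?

n11 = F ⊕ n10 must be 1, so F and n10 differ.
Enumerating the 64 input combinations, 32 give n11 = 1 and 32 give n11 = 0.

32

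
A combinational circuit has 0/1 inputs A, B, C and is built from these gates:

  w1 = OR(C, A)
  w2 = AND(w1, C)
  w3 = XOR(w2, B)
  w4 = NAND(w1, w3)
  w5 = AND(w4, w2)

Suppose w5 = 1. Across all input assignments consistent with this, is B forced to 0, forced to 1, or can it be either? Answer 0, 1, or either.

1

w5 = AND(w4, w2) must be 1, so both w4 = 1 and w2 = 1.
Every assignment with w5 = 1 has B = 1; there are 2 such assignment(s).
  A=0, B=1, C=1
  A=1, B=1, C=1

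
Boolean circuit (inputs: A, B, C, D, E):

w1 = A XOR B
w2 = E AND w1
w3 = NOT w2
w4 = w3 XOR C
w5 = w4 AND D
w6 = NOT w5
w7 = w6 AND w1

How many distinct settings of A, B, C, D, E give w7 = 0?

20

w7 = w6 AND w1 must be 0, so at least one of w6, w1 is 0.
Enumerating the 32 input combinations, 20 give w7 = 0 and 12 give w7 = 1.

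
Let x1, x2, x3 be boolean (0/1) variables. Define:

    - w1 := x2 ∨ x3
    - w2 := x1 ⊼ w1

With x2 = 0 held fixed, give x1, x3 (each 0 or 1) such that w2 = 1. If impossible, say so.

x1=0, x3=1

w2 = x1 ⊼ w1 must be 1, so at least one of x1, w1 is 0.
Check with x2 = 0 and x1=0, x3=1:
w1 = x2 ∨ x3 = 0 ∨ 1 = 1
w2 = x1 ⊼ w1 = 0 ⊼ 1 = 1
So w2 = 1.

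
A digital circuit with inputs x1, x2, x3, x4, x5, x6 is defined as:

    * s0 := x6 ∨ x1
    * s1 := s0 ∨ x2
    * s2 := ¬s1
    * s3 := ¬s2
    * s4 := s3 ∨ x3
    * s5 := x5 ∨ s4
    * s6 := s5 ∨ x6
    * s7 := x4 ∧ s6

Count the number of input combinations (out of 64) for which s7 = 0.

33

s7 = x4 ∧ s6 must be 0, so at least one of x4, s6 is 0.
Enumerating the 64 input combinations, 33 give s7 = 0 and 31 give s7 = 1.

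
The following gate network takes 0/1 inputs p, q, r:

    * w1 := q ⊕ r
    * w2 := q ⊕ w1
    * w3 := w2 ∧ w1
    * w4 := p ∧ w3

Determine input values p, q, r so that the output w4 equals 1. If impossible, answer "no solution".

p=1 q=0 r=1

w4 = p ∧ w3 must be 1, so both p = 1 and w3 = 1.
w3 = w2 ∧ w1 must be 1, so both w2 = 1 and w1 = 1.
w2 = q ⊕ w1 must be 1, so q and w1 differ.
Check with p=1 q=0 r=1:
w1 = q ⊕ r = 0 ⊕ 1 = 1
w2 = q ⊕ w1 = 0 ⊕ 1 = 1
w3 = w2 ∧ w1 = 1 ∧ 1 = 1
w4 = p ∧ w3 = 1 ∧ 1 = 1
So w4 = 1 as required.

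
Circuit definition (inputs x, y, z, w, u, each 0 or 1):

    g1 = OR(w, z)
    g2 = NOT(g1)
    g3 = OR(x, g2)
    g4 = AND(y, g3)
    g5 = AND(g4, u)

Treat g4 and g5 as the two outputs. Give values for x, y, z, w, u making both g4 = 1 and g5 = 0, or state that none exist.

x=1, y=1, z=1, w=0, u=0

Check with x=1, y=1, z=1, w=0, u=0:
g1 = OR(w, z) = OR(0, 1) = 1
g2 = NOT(g1) = NOT 1 = 0
g3 = OR(x, g2) = OR(1, 0) = 1
g4 = AND(y, g3) = AND(1, 1) = 1
g5 = AND(g4, u) = AND(1, 0) = 0
So g4 = 1 and g5 = 0.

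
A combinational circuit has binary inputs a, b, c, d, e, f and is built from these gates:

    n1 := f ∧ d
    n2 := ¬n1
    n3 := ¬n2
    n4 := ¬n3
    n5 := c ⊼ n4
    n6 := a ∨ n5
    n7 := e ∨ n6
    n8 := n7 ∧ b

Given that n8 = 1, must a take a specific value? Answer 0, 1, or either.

Both values of a occur among assignments with n8 = 1:
  a=0: a=0, b=1, c=0, d=0, e=0, f=0
  a=1: a=1, b=1, c=0, d=0, e=0, f=0

either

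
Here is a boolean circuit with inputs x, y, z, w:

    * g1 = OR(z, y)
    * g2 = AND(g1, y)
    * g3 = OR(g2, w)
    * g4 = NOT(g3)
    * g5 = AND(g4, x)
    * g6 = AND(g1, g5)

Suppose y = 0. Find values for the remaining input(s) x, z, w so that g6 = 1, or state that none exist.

Check with y = 0 and x=1, z=1, w=0:
g1 = OR(z, y) = OR(1, 0) = 1
g2 = AND(g1, y) = AND(1, 0) = 0
g3 = OR(g2, w) = OR(0, 0) = 0
g4 = NOT(g3) = NOT 0 = 1
g5 = AND(g4, x) = AND(1, 1) = 1
g6 = AND(g1, g5) = AND(1, 1) = 1
So g6 = 1.

x=1, z=1, w=0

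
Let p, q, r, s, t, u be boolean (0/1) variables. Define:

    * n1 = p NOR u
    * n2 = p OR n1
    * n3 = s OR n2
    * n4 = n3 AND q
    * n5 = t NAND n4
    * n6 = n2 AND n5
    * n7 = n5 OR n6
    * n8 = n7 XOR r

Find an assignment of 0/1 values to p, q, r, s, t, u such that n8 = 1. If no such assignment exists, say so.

Check with p=1, q=0, r=0, s=0, t=0, u=0:
n1 = p NOR u = 1 NOR 0 = 0
n2 = p OR n1 = 1 OR 0 = 1
n3 = s OR n2 = 0 OR 1 = 1
n4 = n3 AND q = 1 AND 0 = 0
n5 = t NAND n4 = 0 NAND 0 = 1
n6 = n2 AND n5 = 1 AND 1 = 1
n7 = n5 OR n6 = 1 OR 1 = 1
n8 = n7 XOR r = 1 XOR 0 = 1
So n8 = 1 as required.

p=1, q=0, r=0, s=0, t=0, u=0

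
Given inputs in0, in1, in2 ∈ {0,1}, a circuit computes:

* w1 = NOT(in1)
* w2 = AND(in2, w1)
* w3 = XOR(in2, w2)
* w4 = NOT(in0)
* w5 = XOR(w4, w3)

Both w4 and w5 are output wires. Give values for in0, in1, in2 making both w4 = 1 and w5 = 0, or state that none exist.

in0=0 in1=1 in2=1

Check with in0=0 in1=1 in2=1:
w1 = NOT(in1) = NOT 1 = 0
w2 = AND(in2, w1) = AND(1, 0) = 0
w3 = XOR(in2, w2) = XOR(1, 0) = 1
w4 = NOT(in0) = NOT 0 = 1
w5 = XOR(w4, w3) = XOR(1, 1) = 0
So w4 = 1 and w5 = 0.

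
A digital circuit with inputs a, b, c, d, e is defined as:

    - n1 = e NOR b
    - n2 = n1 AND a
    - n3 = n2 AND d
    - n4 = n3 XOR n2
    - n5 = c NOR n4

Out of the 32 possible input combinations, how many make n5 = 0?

n5 = c NOR n4 must be 0, so at least one of c, n4 is 1.
Enumerating the 32 input combinations, 17 give n5 = 0 and 15 give n5 = 1.

17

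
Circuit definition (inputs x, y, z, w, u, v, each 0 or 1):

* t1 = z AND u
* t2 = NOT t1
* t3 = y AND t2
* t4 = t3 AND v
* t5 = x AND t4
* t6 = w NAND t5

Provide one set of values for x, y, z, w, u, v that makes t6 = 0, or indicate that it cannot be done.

x=1, y=1, z=1, w=1, u=0, v=1

t6 = w NAND t5 must be 0, so both w = 1 and t5 = 1.
t5 = x AND t4 must be 1, so both x = 1 and t4 = 1.
Check with x=1, y=1, z=1, w=1, u=0, v=1:
t1 = z AND u = 1 AND 0 = 0
t2 = NOT t1 = NOT 0 = 1
t3 = y AND t2 = 1 AND 1 = 1
t4 = t3 AND v = 1 AND 1 = 1
t5 = x AND t4 = 1 AND 1 = 1
t6 = w NAND t5 = 1 NAND 1 = 0
So t6 = 0 as required.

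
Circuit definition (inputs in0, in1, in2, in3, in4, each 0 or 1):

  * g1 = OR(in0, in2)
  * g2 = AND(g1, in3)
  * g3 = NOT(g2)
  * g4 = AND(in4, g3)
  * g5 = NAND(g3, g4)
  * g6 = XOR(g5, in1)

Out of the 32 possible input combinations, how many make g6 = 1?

16

g6 = XOR(g5, in1) must be 1, so g5 and in1 differ.
Enumerating the 32 input combinations, 16 give g6 = 1 and 16 give g6 = 0.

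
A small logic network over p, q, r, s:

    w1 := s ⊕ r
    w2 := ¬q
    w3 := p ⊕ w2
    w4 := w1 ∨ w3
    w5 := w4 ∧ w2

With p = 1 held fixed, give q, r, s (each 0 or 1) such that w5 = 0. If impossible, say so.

q=1, r=1, s=1

Check with p = 1 and q=1, r=1, s=1:
w1 = s ⊕ r = 1 ⊕ 1 = 0
w2 = ¬q = ¬1 = 0
w3 = p ⊕ w2 = 1 ⊕ 0 = 1
w4 = w1 ∨ w3 = 0 ∨ 1 = 1
w5 = w4 ∧ w2 = 1 ∧ 0 = 0
So w5 = 0.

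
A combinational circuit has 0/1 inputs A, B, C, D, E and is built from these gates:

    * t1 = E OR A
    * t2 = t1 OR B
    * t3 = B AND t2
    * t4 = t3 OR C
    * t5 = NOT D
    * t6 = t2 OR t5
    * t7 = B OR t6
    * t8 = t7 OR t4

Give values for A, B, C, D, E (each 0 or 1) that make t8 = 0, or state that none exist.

A=0, B=0, C=0, D=1, E=0

t8 = t7 OR t4 must be 0, so both t7 = 0 and t4 = 0.
t7 = B OR t6 must be 0, so both B = 0 and t6 = 0.
Check with A=0, B=0, C=0, D=1, E=0:
t1 = E OR A = 0 OR 0 = 0
t2 = t1 OR B = 0 OR 0 = 0
t3 = B AND t2 = 0 AND 0 = 0
t4 = t3 OR C = 0 OR 0 = 0
t5 = NOT D = NOT 1 = 0
t6 = t2 OR t5 = 0 OR 0 = 0
t7 = B OR t6 = 0 OR 0 = 0
t8 = t7 OR t4 = 0 OR 0 = 0
So t8 = 0 as required.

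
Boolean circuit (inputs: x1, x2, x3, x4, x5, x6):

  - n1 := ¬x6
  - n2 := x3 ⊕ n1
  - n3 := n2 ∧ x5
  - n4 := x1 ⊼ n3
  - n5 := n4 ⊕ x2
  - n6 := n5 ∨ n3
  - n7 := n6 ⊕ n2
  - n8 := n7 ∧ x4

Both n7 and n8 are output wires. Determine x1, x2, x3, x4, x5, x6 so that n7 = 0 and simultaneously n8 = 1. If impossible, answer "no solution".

no solution exists

Across all 64 input combinations, none give both n7 = 0 and n8 = 1.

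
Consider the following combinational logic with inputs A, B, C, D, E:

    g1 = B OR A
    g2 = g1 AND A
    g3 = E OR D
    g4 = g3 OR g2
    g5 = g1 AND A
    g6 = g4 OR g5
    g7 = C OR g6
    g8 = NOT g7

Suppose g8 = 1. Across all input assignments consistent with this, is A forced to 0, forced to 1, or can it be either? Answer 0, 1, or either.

0

g8 = NOT g7 must be 1, so g7 = 0.
Every assignment with g8 = 1 has A = 0; there are 2 such assignment(s).
  A=0, B=0, C=0, D=0, E=0
  A=0, B=1, C=0, D=0, E=0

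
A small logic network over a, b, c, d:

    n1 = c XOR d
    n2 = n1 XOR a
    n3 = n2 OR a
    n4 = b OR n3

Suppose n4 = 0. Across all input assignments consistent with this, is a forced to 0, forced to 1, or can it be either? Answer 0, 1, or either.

n4 = b OR n3 must be 0, so both b = 0 and n3 = 0.
n3 = n2 OR a must be 0, so both n2 = 0 and a = 0.
Every assignment with n4 = 0 has a = 0; there are 2 such assignment(s).
  a=0, b=0, c=0, d=0
  a=0, b=0, c=1, d=1

0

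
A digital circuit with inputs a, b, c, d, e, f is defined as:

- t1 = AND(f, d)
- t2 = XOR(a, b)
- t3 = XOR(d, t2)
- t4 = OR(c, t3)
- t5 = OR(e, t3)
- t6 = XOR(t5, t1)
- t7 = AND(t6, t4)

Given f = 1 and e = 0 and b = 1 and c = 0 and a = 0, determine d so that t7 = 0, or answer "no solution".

d=1

t7 = AND(t6, t4) must be 0, so at least one of t6, t4 is 0.
Check with f = 1 and e = 0 and b = 1 and c = 0 and a = 0 and d=1:
t1 = AND(f, d) = AND(1, 1) = 1
t2 = XOR(a, b) = XOR(0, 1) = 1
t3 = XOR(d, t2) = XOR(1, 1) = 0
t4 = OR(c, t3) = OR(0, 0) = 0
t5 = OR(e, t3) = OR(0, 0) = 0
t6 = XOR(t5, t1) = XOR(0, 1) = 1
t7 = AND(t6, t4) = AND(1, 0) = 0
So t7 = 0.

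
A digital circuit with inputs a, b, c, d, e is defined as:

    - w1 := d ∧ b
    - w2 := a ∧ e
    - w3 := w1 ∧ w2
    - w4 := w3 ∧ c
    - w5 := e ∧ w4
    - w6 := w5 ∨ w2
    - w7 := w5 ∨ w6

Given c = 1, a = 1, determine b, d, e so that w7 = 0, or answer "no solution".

w7 = w5 ∨ w6 must be 0, so both w5 = 0 and w6 = 0.
Check with c = 1, a = 1 and b=0, d=0, e=0:
w1 = d ∧ b = 0 ∧ 0 = 0
w2 = a ∧ e = 1 ∧ 0 = 0
w3 = w1 ∧ w2 = 0 ∧ 0 = 0
w4 = w3 ∧ c = 0 ∧ 1 = 0
w5 = e ∧ w4 = 0 ∧ 0 = 0
w6 = w5 ∨ w2 = 0 ∨ 0 = 0
w7 = w5 ∨ w6 = 0 ∨ 0 = 0
So w7 = 0.

b=0, d=0, e=0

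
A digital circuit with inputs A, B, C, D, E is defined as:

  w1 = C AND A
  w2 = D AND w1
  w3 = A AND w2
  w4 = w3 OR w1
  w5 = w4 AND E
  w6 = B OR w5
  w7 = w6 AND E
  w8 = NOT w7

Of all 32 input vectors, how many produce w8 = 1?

22

w8 = NOT w7 must be 1, so w7 = 0.
w7 = w6 AND E must be 0, so at least one of w6, E is 0.
Enumerating the 32 input combinations, 22 give w8 = 1 and 10 give w8 = 0.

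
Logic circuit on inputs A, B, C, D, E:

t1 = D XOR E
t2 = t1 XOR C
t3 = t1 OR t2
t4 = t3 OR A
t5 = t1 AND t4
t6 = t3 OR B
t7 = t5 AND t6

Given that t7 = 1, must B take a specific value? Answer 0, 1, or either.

either

Both values of B occur among assignments with t7 = 1:
  B=0: A=0, B=0, C=0, D=0, E=1
  B=1: A=0, B=1, C=0, D=0, E=1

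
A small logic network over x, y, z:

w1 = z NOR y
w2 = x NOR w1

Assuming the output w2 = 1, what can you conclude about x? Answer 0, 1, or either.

w2 = x NOR w1 must be 1, so both x = 0 and w1 = 0.
Every assignment with w2 = 1 has x = 0; there are 3 such assignment(s).
  x=0, y=0, z=1
  x=0, y=1, z=0
  x=0, y=1, z=1

0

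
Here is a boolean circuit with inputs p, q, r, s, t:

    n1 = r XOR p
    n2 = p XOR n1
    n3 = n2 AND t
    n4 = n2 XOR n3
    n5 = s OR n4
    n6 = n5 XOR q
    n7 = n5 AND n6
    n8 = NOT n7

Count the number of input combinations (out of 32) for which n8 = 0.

n8 = NOT n7 must be 0, so n7 = 1.
n7 = n5 AND n6 must be 1, so both n5 = 1 and n6 = 1.
Enumerating the 32 input combinations, 10 give n8 = 0 and 22 give n8 = 1.

10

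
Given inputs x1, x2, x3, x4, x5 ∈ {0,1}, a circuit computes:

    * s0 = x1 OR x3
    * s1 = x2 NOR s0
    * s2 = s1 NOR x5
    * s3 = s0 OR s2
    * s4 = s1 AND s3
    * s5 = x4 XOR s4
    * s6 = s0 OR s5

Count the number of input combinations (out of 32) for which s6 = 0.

4

s6 = s0 OR s5 must be 0, so both s0 = 0 and s5 = 0.
s0 = x1 OR x3 must be 0, so both x1 = 0 and x3 = 0.
Satisfying assignments:
  x1=0, x2=0, x3=0, x4=0, x5=0
  x1=0, x2=0, x3=0, x4=0, x5=1
  x1=0, x2=1, x3=0, x4=0, x5=0
  x1=0, x2=1, x3=0, x4=0, x5=1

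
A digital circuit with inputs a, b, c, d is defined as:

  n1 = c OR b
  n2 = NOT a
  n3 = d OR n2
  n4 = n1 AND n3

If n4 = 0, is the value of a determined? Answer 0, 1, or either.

either

Both values of a occur among assignments with n4 = 0:
  a=0: a=0, b=0, c=0, d=0
  a=1: a=1, b=0, c=0, d=0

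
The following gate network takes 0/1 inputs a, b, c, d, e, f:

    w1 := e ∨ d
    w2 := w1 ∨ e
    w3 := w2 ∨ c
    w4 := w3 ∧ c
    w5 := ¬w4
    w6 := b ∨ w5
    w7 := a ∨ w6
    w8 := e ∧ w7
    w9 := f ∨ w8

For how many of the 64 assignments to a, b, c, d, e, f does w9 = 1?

w9 = f ∨ w8 must be 1, so at least one of f, w8 is 1.
Enumerating the 64 input combinations, 46 give w9 = 1 and 18 give w9 = 0.

46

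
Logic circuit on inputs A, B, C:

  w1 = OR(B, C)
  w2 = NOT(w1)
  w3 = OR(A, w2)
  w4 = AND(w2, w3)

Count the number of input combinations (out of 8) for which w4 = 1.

2

w4 = AND(w2, w3) must be 1, so both w2 = 1 and w3 = 1.
w2 = NOT(w1) must be 1, so w1 = 0.
Satisfying assignments:
  A=0, B=0, C=0
  A=1, B=0, C=0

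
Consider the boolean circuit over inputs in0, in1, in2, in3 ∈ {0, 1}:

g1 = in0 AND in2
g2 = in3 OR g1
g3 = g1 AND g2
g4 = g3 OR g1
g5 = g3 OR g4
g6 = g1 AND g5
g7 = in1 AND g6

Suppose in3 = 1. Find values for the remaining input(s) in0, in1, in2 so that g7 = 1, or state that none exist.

Check with in3 = 1 and in0=1, in1=1, in2=1:
g1 = in0 AND in2 = 1 AND 1 = 1
g2 = in3 OR g1 = 1 OR 1 = 1
g3 = g1 AND g2 = 1 AND 1 = 1
g4 = g3 OR g1 = 1 OR 1 = 1
g5 = g3 OR g4 = 1 OR 1 = 1
g6 = g1 AND g5 = 1 AND 1 = 1
g7 = in1 AND g6 = 1 AND 1 = 1
So g7 = 1.

in0=1, in1=1, in2=1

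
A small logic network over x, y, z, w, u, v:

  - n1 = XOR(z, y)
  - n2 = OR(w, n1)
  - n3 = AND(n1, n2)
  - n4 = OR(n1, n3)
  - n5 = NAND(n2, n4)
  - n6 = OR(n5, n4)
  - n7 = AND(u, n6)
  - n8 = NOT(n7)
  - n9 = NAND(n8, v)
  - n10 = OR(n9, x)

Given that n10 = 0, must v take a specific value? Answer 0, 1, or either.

n10 = OR(n9, x) must be 0, so both n9 = 0 and x = 0.
n9 = NAND(n8, v) must be 0, so both n8 = 1 and v = 1.
Every assignment with n10 = 0 has v = 1; there are 8 such assignment(s).

1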